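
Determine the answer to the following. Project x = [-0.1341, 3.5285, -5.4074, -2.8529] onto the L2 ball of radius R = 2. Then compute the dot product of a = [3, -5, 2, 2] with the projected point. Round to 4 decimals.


Step 1: Compute ||x|| (intermediates to 6 decimals).
||x|| = sqrt((-0.1341)^2 + 3.5285^2 + (-5.4074)^2 + (-2.8529)^2) = 7.060263
Step 2: Project.
Since ||x|| > R, scale = R/||x|| = 2/7.060263 = 0.283276, proj(x) = scale * x
proj(x) = [-0.037987, 0.999539, -1.531787, -0.808158]
Step 3: Dot product.
a^T * proj(x) = 3*(-0.037987) - 5*0.999539 + 2*(-1.531787) + 2*(-0.808158) = -9.7915


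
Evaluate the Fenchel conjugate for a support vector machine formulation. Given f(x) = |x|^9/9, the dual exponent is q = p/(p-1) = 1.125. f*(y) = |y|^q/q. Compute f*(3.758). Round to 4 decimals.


The conjugate exponent q satisfies 1/p + 1/q = 1.
p = 9, so q = 9/(9 - 1) = 1.125
|y|^q = 3.758^1.125 = 4.4343
f*(3.758) = 4.4343 / 1.125 = 3.9416


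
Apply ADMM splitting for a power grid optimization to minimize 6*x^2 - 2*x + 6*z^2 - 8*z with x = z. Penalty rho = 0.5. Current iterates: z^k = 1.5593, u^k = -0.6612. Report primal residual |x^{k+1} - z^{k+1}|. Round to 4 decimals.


ADMM iteration with rho = 0.5, z^k = 1.5593, u^k = -0.6612
Step 1: x-update.
Minimize 6*x^2 - 2*x + (0.5/2)*(x - 1.5593 - 0.6612)^2
FOC: (2*6 + 0.5)*x = 2 + 0.5*(1.5593 + 0.6612)
x^{k+1} = 0.2488
Step 2: z-update.
Minimize 6*z^2 - 8*z + (0.5/2)*(0.2488 - z - 0.6612)^2
FOC: (2*6 + 0.5)*z = 8 + 0.5*(0.2488 - 0.6612)
z^{k+1} = 0.6235
Step 3: u-update.
u^{k+1} = -0.6612 + 0.2488 - 0.6235 = -1.0359
Step 4: Primal residual = |0.2488 - 0.6235| = 0.3747


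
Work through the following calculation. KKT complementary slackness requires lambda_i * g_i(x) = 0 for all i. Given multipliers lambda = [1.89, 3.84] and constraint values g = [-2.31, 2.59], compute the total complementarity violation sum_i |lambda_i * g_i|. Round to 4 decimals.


KKT complementary slackness check:
lambda_1 * g_1 = 1.89 * -2.31 = -4.3659
lambda_2 * g_2 = 3.84 * 2.59 = 9.9456
Total violation = 4.3659 + 9.9456 = 14.3115


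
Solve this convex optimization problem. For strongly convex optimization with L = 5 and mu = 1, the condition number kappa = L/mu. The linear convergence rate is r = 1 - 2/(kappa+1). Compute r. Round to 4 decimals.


Step 1: Compute the condition number.
kappa = L/mu = 5/1 = 5.0
Step 2: Compute the convergence rate.
r = 1 - 2/(kappa + 1) = 1 - 2*mu/(L + mu) = (L - mu)/(L + mu) = 4/6 = 0.6667


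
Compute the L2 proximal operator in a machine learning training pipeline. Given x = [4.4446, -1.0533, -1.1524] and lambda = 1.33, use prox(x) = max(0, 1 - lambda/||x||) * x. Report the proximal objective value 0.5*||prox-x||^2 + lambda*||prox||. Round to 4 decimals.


Step 1: Compute ||x||.
||x|| = 4.7108
Step 2: Compute scaling factor.
scale = max(0, 1 - 1.33/4.7108) = 0.7177
Step 3: prox(x) = [3.1898, -0.7559, -0.827]
||prox(x)|| = 3.3808
Step 4: Proximal objective.
0.5*||prox-x||^2 = 0.8845
lambda*||prox|| = 4.4965
Total = 5.381


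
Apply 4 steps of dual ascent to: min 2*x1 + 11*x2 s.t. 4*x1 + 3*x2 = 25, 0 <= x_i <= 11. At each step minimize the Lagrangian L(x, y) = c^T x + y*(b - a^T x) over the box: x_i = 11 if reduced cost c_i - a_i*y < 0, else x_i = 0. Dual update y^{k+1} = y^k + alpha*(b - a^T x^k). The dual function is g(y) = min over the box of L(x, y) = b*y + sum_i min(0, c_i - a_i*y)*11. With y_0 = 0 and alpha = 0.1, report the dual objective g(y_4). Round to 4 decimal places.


Dual ascent for LP: min 2*x1 + 11*x2, 4*x1 + 3*x2 = 25, 0 <= x_i <= 11
Step 1: y^k = 0.0, reduced costs: (2.0, 11.0)
  x^k = (0.0, 0.0), subgradient = b - a^T x = 25.0
  y^{k+1} = 0.0 + 0.1*25.0 = 2.5
Step 2: y^k = 2.5, reduced costs: (-8.0, 3.5)
  x^k = (11.0, 0.0), subgradient = b - a^T x = -19.0
  y^{k+1} = 2.5 + 0.1*-19.0 = 0.6
Step 3: y^k = 0.6, reduced costs: (-0.4, 9.2)
  x^k = (11.0, 0.0), subgradient = b - a^T x = -19.0
  y^{k+1} = 0.6 + 0.1*-19.0 = -1.3
Step 4: y^k = -1.3, reduced costs: (7.2, 14.9)
  x^k = (0.0, 0.0), subgradient = b - a^T x = 25.0
  y^{k+1} = -1.3 + 0.1*25.0 = 1.2
Dual objective at y_4 = 1.2: reduced costs (-2.8, 7.4), box minimizer x = (11.0, 0.0)
g(y_4) = b*y + (c1 - a1*y)*x1 + (c2 - a2*y)*x2 = 25*1.2 + (-2.8)*11.0 + 7.4*0.0 = 30.0 - 30.8 + 0.0 = -0.8


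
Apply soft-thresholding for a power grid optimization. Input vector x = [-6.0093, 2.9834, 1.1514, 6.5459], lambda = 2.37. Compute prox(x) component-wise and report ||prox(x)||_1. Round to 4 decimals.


Soft-thresholding with lambda = 2.37:
prox(-6.0093) = sign(-6.0093)*max(|-6.0093| - 2.37, 0) = -3.6393
prox(2.9834) = sign(2.9834)*max(|2.9834| - 2.37, 0) = 0.6134
prox(1.1514) = sign(1.1514)*max(|1.1514| - 2.37, 0) = 0.0
prox(6.5459) = sign(6.5459)*max(|6.5459| - 2.37, 0) = 4.1759
prox(x) = [-3.6393, 0.6134, 0.0, 4.1759]
||prox(x)||_1 = 3.6393 + 0.6134 + 0.0 + 4.1759 = 8.4286


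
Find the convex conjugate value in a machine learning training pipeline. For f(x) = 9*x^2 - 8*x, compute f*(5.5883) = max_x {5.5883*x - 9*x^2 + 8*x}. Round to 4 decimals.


f*(y) = sup_x {y*x - a*x^2 - b*x} = sup_x {(y-b)*x - a*x^2}
FOC: (y - b) - 2a*x = 0 => x* = (y - b)/(2a)
x* = (5.5883 + 8)/(2*9) = 0.7549
f*(5.5883) = (y-b)^2/(4a) = (5.5883 + 8)^2/(4*9)
= 184.6419/36 = 5.1289


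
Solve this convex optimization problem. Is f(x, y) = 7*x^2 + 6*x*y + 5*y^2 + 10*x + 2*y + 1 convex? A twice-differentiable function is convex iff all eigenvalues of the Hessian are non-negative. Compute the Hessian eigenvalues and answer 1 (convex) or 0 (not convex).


The Hessian of f(x,y) = 7*x^2 + 6*x*y + 5*y^2 + 10*x + 2*y + 1 is:
H = [[14, 6], [6, 10]]
Trace = 14 + 10 = 24
Determinant = 14*10 - (6)^2 = 104
Discriminant = (24)^2 - 4*104 = 160.0
Eigenvalues: lambda_1 = 5.6754, lambda_2 = 18.3246
The function is convex.

1


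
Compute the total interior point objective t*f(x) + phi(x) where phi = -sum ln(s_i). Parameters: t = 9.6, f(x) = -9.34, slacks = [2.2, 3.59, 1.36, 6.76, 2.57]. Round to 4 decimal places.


Step 1: Compute log-barrier.
ln values: [0.7885, 1.2782, 0.3075, 1.911, 0.9439]
phi = -(0.7885 + 1.2782 + 0.3075 + 1.911 + 0.9439) = -5.229
Step 2: Compute augmented objective.
t*f(x) = 9.6*-9.34 = -89.664
Total = -89.664 - 5.229 = -94.893


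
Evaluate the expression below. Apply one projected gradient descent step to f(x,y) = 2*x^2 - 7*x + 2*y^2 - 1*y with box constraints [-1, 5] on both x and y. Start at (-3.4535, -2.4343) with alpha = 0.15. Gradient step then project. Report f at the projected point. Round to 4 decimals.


Step 1: Compute gradient at (-3.4535, -2.4343).
grad_x = 2*2*-3.4535 - 7 = -20.814
grad_y = 2*2*-2.4343 - 1 = -10.7372
Step 2: Gradient step.
x_raw = -3.4535 - 0.15*-20.814 = -0.3314
y_raw = -2.4343 - 0.15*-10.7372 = -0.8237
Step 3: Project onto [-1, 5].
x_proj = clip(-0.3314) = -0.3314
y_proj = clip(-0.8237) = -0.8237
Step 4: Evaluate f.
f(-0.3314, -0.8237) = 4.7202


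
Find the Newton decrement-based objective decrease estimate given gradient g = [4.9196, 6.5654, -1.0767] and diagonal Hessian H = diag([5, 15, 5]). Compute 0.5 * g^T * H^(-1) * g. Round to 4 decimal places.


Step 1: H is diagonal, so H^(-1) * g = [0.9839, 0.4377, -0.2153].
Step 2: g^T H^(-1) g = sum_i g_i^2 / H_ii
  = (4.9196)^2/5 + (6.5654)^2/15 + (-1.0767)^2/5
  = 4.8405 + 2.8736 + 0.2319 = 7.946
Step 3: Objective decrease = 0.5 * g^T H^(-1) g = 3.973


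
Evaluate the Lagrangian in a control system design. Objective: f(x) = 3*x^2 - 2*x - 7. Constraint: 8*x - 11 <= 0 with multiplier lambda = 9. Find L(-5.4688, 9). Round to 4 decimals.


Step 1: Evaluate f(x).
f(-5.4688) = 3*(-5.4688)^2 - 2*(-5.4688) - 7 = 93.6609
Step 2: Evaluate g(x).
g(-5.4688) = 8*-5.4688 - 11 = -54.7504
Step 3: Compute Lagrangian.
L = 93.6609 + 9*-54.7504 = -399.0927


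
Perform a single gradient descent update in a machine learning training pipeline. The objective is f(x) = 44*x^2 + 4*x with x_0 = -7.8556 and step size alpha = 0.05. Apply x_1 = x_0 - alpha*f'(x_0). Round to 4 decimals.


We compute the gradient at x_0 and apply the update.
f'(x) = 88*x + 4
f'(-7.8556) = 88*-7.8556 + 4 = -687.2928
x_1 = -7.8556 - 0.05*-687.2928 = 26.509


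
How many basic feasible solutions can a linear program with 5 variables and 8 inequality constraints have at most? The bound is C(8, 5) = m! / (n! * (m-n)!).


Each vertex corresponds to some choice of n active constraints out of m, so the number of vertices is at most C(m, n) = m! / (n!(m-n)!).
m = 8, n = 5
Numerator: 8 * 7 * 6 * 5 * 4
Denominator: 5! = 120
C(8, 5) = 56


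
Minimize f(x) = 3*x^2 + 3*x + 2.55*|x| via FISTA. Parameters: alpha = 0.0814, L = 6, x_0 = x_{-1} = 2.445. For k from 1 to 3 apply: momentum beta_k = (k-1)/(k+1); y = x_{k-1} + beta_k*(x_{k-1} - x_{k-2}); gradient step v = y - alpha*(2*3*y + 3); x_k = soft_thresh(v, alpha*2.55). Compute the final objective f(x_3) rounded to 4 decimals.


FISTA on f(x) = 3*x^2 + 3*x + 2.55*|x|
L = 6, alpha = 0.0814
Iteration 1: beta = 0.0, y = 2.445 + 0.0*(2.445 - 2.445) = 2.445
  grad(y) = 17.67, v = y - alpha*grad = 1.0067
  prox(v) = soft_thresh(1.0067, 0.2076) = 0.7991
Iteration 2: beta = 0.3333, y = 0.7991 + 0.3333*(0.7991 - 2.445) = 0.2505
  grad(y) = 4.5027, v = y - alpha*grad = -0.1161
  prox(v) = soft_thresh(-0.1161, 0.2076) = 0.0
Iteration 3: beta = 0.5, y = 0.0 + 0.5*(0.0 - 0.7991) = -0.3995
  grad(y) = 0.6027, v = y - alpha*grad = -0.4486
  prox(v) = soft_thresh(-0.4486, 0.2076) = -0.241
f(x_3) = 3*(-0.241)^2 + 3*(-0.241) + 2.55*|-0.241| = 0.0658


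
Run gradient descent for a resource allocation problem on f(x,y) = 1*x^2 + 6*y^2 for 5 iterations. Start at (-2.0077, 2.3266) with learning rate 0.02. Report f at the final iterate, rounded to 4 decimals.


Gradient descent on f(x,y) = 1*x^2 + 6*y^2.
Starting point: (-2.0077, 2.3266), alpha = 0.02
Step 1: grad_x = 2*1*-2.0077 = -4.0154, grad_y = 2*6*2.3266 = 27.9192
  x_1 = -2.0077 - 0.02*-4.0154 = -1.9274
  y_1 = 2.3266 - 0.02*27.9192 = 1.7682
Step 2: grad_x = 2*1*-1.9274 = -3.8548, grad_y = 2*6*1.7682 = 21.2186
  x_2 = -1.9274 - 0.02*-3.8548 = -1.8503
  y_2 = 1.7682 - 0.02*21.2186 = 1.3438
Step 3: grad_x = 2*1*-1.8503 = -3.7006, grad_y = 2*6*1.3438 = 16.1261
  x_3 = -1.8503 - 0.02*-3.7006 = -1.7763
  y_3 = 1.3438 - 0.02*16.1261 = 1.0213
Step 4: grad_x = 2*1*-1.7763 = -3.5526, grad_y = 2*6*1.0213 = 12.2559
  x_4 = -1.7763 - 0.02*-3.5526 = -1.7052
  y_4 = 1.0213 - 0.02*12.2559 = 0.7762
Step 5: grad_x = 2*1*-1.7052 = -3.4105, grad_y = 2*6*0.7762 = 9.3145
  x_5 = -1.7052 - 0.02*-3.4105 = -1.637
  y_5 = 0.7762 - 0.02*9.3145 = 0.5899
f(-1.637, 0.5899) = 1*(-1.637)^2 + 6*0.5899^2 = 4.7678


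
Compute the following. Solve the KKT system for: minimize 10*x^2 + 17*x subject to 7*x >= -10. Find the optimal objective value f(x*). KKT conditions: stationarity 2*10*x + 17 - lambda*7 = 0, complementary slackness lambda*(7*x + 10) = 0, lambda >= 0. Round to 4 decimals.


Step 1: Try lambda = 0 (constraint inactive).
Stationarity: 2*10*x + 17 = 0
x* = -17/(2*10) = -0.85
Check constraint: 7*-0.85 = -5.95 >= -10 -- satisfied.
Step 2: Compute optimal value.
f(x*) = 10*(-0.85)^2 + 17*(-0.85) = -7.225


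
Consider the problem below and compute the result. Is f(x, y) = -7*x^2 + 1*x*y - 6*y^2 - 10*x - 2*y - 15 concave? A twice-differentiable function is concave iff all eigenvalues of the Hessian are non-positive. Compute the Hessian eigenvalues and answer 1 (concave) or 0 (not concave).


The Hessian of f(x,y) = -7*x^2 + 1*x*y - 6*y^2 - 10*x - 2*y - 15 is:
H = [[-14, 1], [1, -12]]
Trace = -14 - 12 = -26
Determinant = -14*-12 - (1)^2 = 167
Discriminant = (-26)^2 - 4*167 = 8.0
Eigenvalues: lambda_1 = -14.4142, lambda_2 = -11.5858
The function is concave.

1


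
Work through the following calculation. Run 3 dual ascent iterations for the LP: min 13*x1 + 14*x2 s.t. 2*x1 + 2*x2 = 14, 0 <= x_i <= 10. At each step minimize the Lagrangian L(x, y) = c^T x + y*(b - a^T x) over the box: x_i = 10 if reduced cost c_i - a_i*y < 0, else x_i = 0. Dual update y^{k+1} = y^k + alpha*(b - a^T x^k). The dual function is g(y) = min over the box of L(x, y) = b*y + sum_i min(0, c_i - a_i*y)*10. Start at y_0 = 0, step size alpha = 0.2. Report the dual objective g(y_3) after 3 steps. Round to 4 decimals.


Dual ascent for LP: min 13*x1 + 14*x2, 2*x1 + 2*x2 = 14, 0 <= x_i <= 10
Step 1: y^k = 0.0, reduced costs: (13.0, 14.0)
  x^k = (0.0, 0.0), subgradient = b - a^T x = 14.0
  y^{k+1} = 0.0 + 0.2*14.0 = 2.8
Step 2: y^k = 2.8, reduced costs: (7.4, 8.4)
  x^k = (0.0, 0.0), subgradient = b - a^T x = 14.0
  y^{k+1} = 2.8 + 0.2*14.0 = 5.6
Step 3: y^k = 5.6, reduced costs: (1.8, 2.8)
  x^k = (0.0, 0.0), subgradient = b - a^T x = 14.0
  y^{k+1} = 5.6 + 0.2*14.0 = 8.4
Dual objective at y_3 = 8.4: reduced costs (-3.8, -2.8), box minimizer x = (10.0, 10.0)
g(y_3) = b*y + (c1 - a1*y)*x1 + (c2 - a2*y)*x2 = 14*8.4 + (-3.8)*10.0 + (-2.8)*10.0 = 117.6 - 38.0 - 28.0 = 51.6


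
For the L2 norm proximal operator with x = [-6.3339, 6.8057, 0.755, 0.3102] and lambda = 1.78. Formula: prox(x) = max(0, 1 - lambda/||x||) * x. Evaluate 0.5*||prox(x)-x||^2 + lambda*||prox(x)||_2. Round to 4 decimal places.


Step 1: Compute ||x||.
||x|| = 9.3329
Step 2: Compute scaling factor.
scale = max(0, 1 - 1.78/9.3329) = 0.8093
Step 3: prox(x) = [-5.1259, 5.5077, 0.611, 0.251]
||prox(x)|| = 7.5529
Step 4: Proximal objective.
0.5*||prox-x||^2 = 1.5842
lambda*||prox|| = 13.4442
Total = 15.0283


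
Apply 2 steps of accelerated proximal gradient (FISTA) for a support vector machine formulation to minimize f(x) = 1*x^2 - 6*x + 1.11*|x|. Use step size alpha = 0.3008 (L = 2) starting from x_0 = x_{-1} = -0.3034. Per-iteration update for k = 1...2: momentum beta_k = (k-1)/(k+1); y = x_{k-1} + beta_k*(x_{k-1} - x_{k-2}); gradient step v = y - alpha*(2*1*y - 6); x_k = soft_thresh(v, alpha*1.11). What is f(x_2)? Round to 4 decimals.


FISTA on f(x) = 1*x^2 - 6*x + 1.11*|x|
L = 2, alpha = 0.3008
Iteration 1: beta = 0.0, y = -0.3034 + 0.0*(-0.3034 + 0.3034) = -0.3034
  grad(y) = -6.6068, v = y - alpha*grad = 1.6839
  prox(v) = soft_thresh(1.6839, 0.3339) = 1.35
Iteration 2: beta = 0.3333, y = 1.35 + 0.3333*(1.35 + 0.3034) = 1.9012
  grad(y) = -2.1976, v = y - alpha*grad = 2.5622
  prox(v) = soft_thresh(2.5622, 0.3339) = 2.2283
f(x_2) = 1*2.2283^2 - 6*2.2283 + 1.11*|2.2283| = -5.9311


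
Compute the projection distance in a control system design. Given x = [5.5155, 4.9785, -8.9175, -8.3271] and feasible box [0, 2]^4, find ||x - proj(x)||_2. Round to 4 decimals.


Project each component onto [0, 2].
clip(5.5155) = 2.0, clip(4.9785) = 2.0, clip(-8.9175) = 0.0, clip(-8.3271) = 0.0
Projection = [2.0, 2.0, 0.0, 0.0]
Squared diffs: [12.3587, 8.8715, 79.5218, 69.3406]
Distance = sqrt(170.0926) = 13.042


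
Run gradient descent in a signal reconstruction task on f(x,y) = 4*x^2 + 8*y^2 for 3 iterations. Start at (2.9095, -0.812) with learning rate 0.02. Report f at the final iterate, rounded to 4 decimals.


Gradient descent on f(x,y) = 4*x^2 + 8*y^2.
Starting point: (2.9095, -0.812), alpha = 0.02
Step 1: grad_x = 2*4*2.9095 = 23.276, grad_y = 2*8*-0.812 = -12.992
  x_1 = 2.9095 - 0.02*23.276 = 2.444
  y_1 = -0.812 - 0.02*-12.992 = -0.5522
Step 2: grad_x = 2*4*2.444 = 19.5518, grad_y = 2*8*-0.5522 = -8.8346
  x_2 = 2.444 - 0.02*19.5518 = 2.0529
  y_2 = -0.5522 - 0.02*-8.8346 = -0.3755
Step 3: grad_x = 2*4*2.0529 = 16.4235, grad_y = 2*8*-0.3755 = -6.0075
  x_3 = 2.0529 - 0.02*16.4235 = 1.7245
  y_3 = -0.3755 - 0.02*-6.0075 = -0.2553
f(1.7245, -0.2553) = 4*1.7245^2 + 8*(-0.2553)^2 = 12.4167


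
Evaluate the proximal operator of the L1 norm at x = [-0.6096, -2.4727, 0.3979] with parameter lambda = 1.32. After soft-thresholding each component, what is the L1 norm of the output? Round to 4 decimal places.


Soft-thresholding with lambda = 1.32:
prox(-0.6096) = sign(-0.6096)*max(|-0.6096| - 1.32, 0) = 0.0
prox(-2.4727) = sign(-2.4727)*max(|-2.4727| - 1.32, 0) = -1.1527
prox(0.3979) = sign(0.3979)*max(|0.3979| - 1.32, 0) = 0.0
prox(x) = [0.0, -1.1527, 0.0]
||prox(x)||_1 = 0.0 + 1.1527 + 0.0 = 1.1527


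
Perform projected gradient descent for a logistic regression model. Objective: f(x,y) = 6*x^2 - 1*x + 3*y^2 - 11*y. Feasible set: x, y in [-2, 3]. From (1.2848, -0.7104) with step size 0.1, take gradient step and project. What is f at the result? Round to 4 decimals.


Step 1: Compute gradient at (1.2848, -0.7104).
grad_x = 2*6*1.2848 - 1 = 14.4176
grad_y = 2*3*-0.7104 - 11 = -15.2624
Step 2: Gradient step.
x_raw = 1.2848 - 0.1*14.4176 = -0.157
y_raw = -0.7104 - 0.1*-15.2624 = 0.8158
Step 3: Project onto [-2, 3].
x_proj = clip(-0.157) = -0.157
y_proj = clip(0.8158) = 0.8158
Step 4: Evaluate f.
f(-0.157, 0.8158) = -6.6727


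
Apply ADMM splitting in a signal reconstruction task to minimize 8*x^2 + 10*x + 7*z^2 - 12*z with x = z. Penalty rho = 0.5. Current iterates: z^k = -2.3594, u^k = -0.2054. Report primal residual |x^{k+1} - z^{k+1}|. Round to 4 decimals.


ADMM iteration with rho = 0.5, z^k = -2.3594, u^k = -0.2054
Step 1: x-update.
Minimize 8*x^2 + 10*x + (0.5/2)*(x + 2.3594 - 0.2054)^2
FOC: (2*8 + 0.5)*x = -10 + 0.5*(-2.3594 + 0.2054)
x^{k+1} = -0.6713
Step 2: z-update.
Minimize 7*z^2 - 12*z + (0.5/2)*(-0.6713 - z - 0.2054)^2
FOC: (2*7 + 0.5)*z = 12 + 0.5*(-0.6713 - 0.2054)
z^{k+1} = 0.7974
Step 3: u-update.
u^{k+1} = -0.2054 - 0.6713 - 0.7974 = -1.6741
Step 4: Primal residual = |-0.6713 - 0.7974| = 1.4687


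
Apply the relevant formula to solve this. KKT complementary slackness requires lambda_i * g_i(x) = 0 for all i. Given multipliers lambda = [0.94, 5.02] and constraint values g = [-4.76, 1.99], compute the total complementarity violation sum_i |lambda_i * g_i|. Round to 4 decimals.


KKT complementary slackness check:
lambda_1 * g_1 = 0.94 * -4.76 = -4.4744
lambda_2 * g_2 = 5.02 * 1.99 = 9.9898
Total violation = 4.4744 + 9.9898 = 14.4642


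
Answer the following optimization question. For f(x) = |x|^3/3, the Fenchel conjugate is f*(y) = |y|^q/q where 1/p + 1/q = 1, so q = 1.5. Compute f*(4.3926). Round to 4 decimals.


The conjugate exponent q satisfies 1/p + 1/q = 1.
p = 3, so q = 3/(3 - 1) = 1.5
|y|^q = 4.3926^1.5 = 9.2062
f*(4.3926) = 9.2062 / 1.5 = 6.1375


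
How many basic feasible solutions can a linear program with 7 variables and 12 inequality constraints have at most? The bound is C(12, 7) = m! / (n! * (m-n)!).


Each vertex corresponds to some choice of n active constraints out of m, so the number of vertices is at most C(m, n) = m! / (n!(m-n)!).
m = 12, n = 7
Numerator: 12 * 11 * 10 * 9 * 8 * 7 * 6
Denominator: 7! = 5040
C(12, 7) = 792


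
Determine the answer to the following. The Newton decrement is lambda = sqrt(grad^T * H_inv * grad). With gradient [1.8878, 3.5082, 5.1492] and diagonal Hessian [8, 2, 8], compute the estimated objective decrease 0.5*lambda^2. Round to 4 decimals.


Step 1: H is diagonal, so H^(-1) * g = [0.236, 1.7541, 0.6437].
Step 2: g^T H^(-1) g = sum_i g_i^2 / H_ii
  = (1.8878)^2/8 + (3.5082)^2/2 + (5.1492)^2/8
  = 0.4455 + 6.1537 + 3.3143 = 9.9135
Step 3: Objective decrease = 0.5 * g^T H^(-1) g = 4.9567


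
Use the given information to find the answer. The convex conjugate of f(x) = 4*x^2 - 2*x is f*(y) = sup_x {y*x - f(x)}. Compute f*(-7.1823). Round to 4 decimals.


f*(y) = sup_x {y*x - a*x^2 - b*x} = sup_x {(y-b)*x - a*x^2}
FOC: (y - b) - 2a*x = 0 => x* = (y - b)/(2a)
x* = (-7.1823 + 2)/(2*4) = -0.6478
f*(-7.1823) = (y-b)^2/(4a) = (-7.1823 + 2)^2/(4*4)
= 26.8562/16 = 1.6785


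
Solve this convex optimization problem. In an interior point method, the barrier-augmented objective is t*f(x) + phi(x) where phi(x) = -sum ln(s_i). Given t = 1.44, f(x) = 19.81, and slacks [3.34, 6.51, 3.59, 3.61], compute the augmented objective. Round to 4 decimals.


Step 1: Compute log-barrier.
ln values: [1.206, 1.8733, 1.2782, 1.2837]
phi = -(1.206 + 1.8733 + 1.2782 + 1.2837) = -5.6412
Step 2: Compute augmented objective.
t*f(x) = 1.44*19.81 = 28.5264
Total = 28.5264 - 5.6412 = 22.8852


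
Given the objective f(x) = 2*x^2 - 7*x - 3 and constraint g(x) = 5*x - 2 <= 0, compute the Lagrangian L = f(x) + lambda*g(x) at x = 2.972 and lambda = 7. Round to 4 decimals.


Step 1: Evaluate f(x).
f(2.972) = 2*2.972^2 - 7*2.972 - 3 = -6.1384
Step 2: Evaluate g(x).
g(2.972) = 5*2.972 - 2 = 12.86
Step 3: Compute Lagrangian.
L = -6.1384 + 7*12.86 = 83.8816


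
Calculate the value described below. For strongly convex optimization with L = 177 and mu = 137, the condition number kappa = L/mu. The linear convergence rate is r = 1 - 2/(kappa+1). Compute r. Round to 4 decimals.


Step 1: Compute the condition number.
kappa = L/mu = 177/137 = 1.292
Step 2: Compute the convergence rate.
r = 1 - 2/(kappa + 1) = 1 - 2*mu/(L + mu) = (L - mu)/(L + mu) = 40/314 = 0.1274


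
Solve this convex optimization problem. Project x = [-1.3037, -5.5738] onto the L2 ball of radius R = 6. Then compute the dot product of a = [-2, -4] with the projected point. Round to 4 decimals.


Step 1: Compute ||x|| (intermediates to 6 decimals).
||x|| = sqrt((-1.3037)^2 + (-5.5738)^2) = 5.724236
Step 2: Project.
Since ||x|| <= R, proj = x (no scaling needed).
proj(x) = [-1.3037, -5.5738]
Step 3: Dot product.
a^T * proj(x) = -2*(-1.3037) - 4*(-5.5738) = 24.9026


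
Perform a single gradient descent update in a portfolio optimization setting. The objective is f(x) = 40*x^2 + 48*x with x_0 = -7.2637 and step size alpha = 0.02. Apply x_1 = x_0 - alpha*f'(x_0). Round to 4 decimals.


We compute the gradient at x_0 and apply the update.
f'(x) = 80*x + 48
f'(-7.2637) = 80*-7.2637 + 48 = -533.096
x_1 = -7.2637 - 0.02*-533.096 = 3.3982


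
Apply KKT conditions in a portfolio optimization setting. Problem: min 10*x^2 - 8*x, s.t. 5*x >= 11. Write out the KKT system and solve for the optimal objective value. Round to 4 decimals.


Step 1: Try lambda = 0 (constraint inactive).
x_unc = 8/(2*10) = 0.4
Check: 5*0.4 = 2.0 < 11 -- violated!
Step 2: Constraint must be active: 5*x = 11
x* = 11/5 = 2.2
lambda = (2*10*2.2 - 8)/5 = 7.2
Step 3: Compute optimal value.
f(x*) = 10*2.2^2 - 8*2.2 = 30.8


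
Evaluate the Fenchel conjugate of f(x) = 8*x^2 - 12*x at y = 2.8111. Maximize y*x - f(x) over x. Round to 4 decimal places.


f*(y) = sup_x {y*x - a*x^2 - b*x} = sup_x {(y-b)*x - a*x^2}
FOC: (y - b) - 2a*x = 0 => x* = (y - b)/(2a)
x* = (2.8111 + 12)/(2*8) = 0.9257
f*(2.8111) = (y-b)^2/(4a) = (2.8111 + 12)^2/(4*8)
= 219.3687/32 = 6.8553


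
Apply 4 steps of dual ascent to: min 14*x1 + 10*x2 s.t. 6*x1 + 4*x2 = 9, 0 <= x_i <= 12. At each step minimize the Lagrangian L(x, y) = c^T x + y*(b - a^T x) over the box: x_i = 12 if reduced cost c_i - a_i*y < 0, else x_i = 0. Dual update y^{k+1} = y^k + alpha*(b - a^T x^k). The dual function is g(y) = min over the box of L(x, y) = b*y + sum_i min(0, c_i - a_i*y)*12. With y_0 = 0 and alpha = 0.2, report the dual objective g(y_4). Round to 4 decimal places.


Dual ascent for LP: min 14*x1 + 10*x2, 6*x1 + 4*x2 = 9, 0 <= x_i <= 12
Step 1: y^k = 0.0, reduced costs: (14.0, 10.0)
  x^k = (0.0, 0.0), subgradient = b - a^T x = 9.0
  y^{k+1} = 0.0 + 0.2*9.0 = 1.8
Step 2: y^k = 1.8, reduced costs: (3.2, 2.8)
  x^k = (0.0, 0.0), subgradient = b - a^T x = 9.0
  y^{k+1} = 1.8 + 0.2*9.0 = 3.6
Step 3: y^k = 3.6, reduced costs: (-7.6, -4.4)
  x^k = (12.0, 12.0), subgradient = b - a^T x = -111.0
  y^{k+1} = 3.6 + 0.2*-111.0 = -18.6
Step 4: y^k = -18.6, reduced costs: (125.6, 84.4)
  x^k = (0.0, 0.0), subgradient = b - a^T x = 9.0
  y^{k+1} = -18.6 + 0.2*9.0 = -16.8
Dual objective at y_4 = -16.8: reduced costs (114.8, 77.2), box minimizer x = (0.0, 0.0)
g(y_4) = b*y + (c1 - a1*y)*x1 + (c2 - a2*y)*x2 = 9*(-16.8) + 114.8*0.0 + 77.2*0.0 = -151.2 + 0.0 + 0.0 = -151.2


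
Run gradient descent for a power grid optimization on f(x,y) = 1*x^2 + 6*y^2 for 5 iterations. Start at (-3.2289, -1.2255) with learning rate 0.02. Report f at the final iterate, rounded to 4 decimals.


Gradient descent on f(x,y) = 1*x^2 + 6*y^2.
Starting point: (-3.2289, -1.2255), alpha = 0.02
Step 1: grad_x = 2*1*-3.2289 = -6.4578, grad_y = 2*6*-1.2255 = -14.706
  x_1 = -3.2289 - 0.02*-6.4578 = -3.0997
  y_1 = -1.2255 - 0.02*-14.706 = -0.9314
Step 2: grad_x = 2*1*-3.0997 = -6.1995, grad_y = 2*6*-0.9314 = -11.1766
  x_2 = -3.0997 - 0.02*-6.1995 = -2.9758
  y_2 = -0.9314 - 0.02*-11.1766 = -0.7078
Step 3: grad_x = 2*1*-2.9758 = -5.9515, grad_y = 2*6*-0.7078 = -8.4942
  x_3 = -2.9758 - 0.02*-5.9515 = -2.8567
  y_3 = -0.7078 - 0.02*-8.4942 = -0.538
Step 4: grad_x = 2*1*-2.8567 = -5.7134, grad_y = 2*6*-0.538 = -6.4556
  x_4 = -2.8567 - 0.02*-5.7134 = -2.7425
  y_4 = -0.538 - 0.02*-6.4556 = -0.4089
Step 5: grad_x = 2*1*-2.7425 = -5.4849, grad_y = 2*6*-0.4089 = -4.9062
  x_5 = -2.7425 - 0.02*-5.4849 = -2.6328
  y_5 = -0.4089 - 0.02*-4.9062 = -0.3107
f(-2.6328, -0.3107) = 1*(-2.6328)^2 + 6*(-0.3107)^2 = 7.5107


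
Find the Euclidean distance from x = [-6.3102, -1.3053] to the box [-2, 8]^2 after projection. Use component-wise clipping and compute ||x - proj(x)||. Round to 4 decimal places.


Project each component onto [-2, 8].
clip(-6.3102) = -2.0, clip(-1.3053) = -1.3053
Projection = [-2.0, -1.3053]
Squared diffs: [18.5778, 0.0]
Distance = sqrt(18.5778) = 4.3102


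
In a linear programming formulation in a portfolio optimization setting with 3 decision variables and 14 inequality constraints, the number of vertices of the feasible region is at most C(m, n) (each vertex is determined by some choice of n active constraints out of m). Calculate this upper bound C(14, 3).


Each vertex corresponds to some choice of n active constraints out of m, so the number of vertices is at most C(m, n) = m! / (n!(m-n)!).
m = 14, n = 3
Numerator: 14 * 13 * 12
Denominator: 3! = 6
C(14, 3) = 364


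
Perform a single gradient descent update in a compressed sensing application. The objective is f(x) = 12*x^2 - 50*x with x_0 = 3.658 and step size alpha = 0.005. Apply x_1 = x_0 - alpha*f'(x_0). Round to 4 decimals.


We compute the gradient at x_0 and apply the update.
f'(x) = 24*x - 50
f'(3.658) = 24*3.658 - 50 = 37.792
x_1 = 3.658 - 0.005*37.792 = 3.469


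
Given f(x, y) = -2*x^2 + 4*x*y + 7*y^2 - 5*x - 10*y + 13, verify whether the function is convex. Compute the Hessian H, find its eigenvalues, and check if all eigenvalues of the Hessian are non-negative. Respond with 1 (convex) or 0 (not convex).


The Hessian of f(x,y) = -2*x^2 + 4*x*y + 7*y^2 - 5*x - 10*y + 13 is:
H = [[-4, 4], [4, 14]]
Trace = -4 + 14 = 10
Determinant = -4*14 - (4)^2 = -72
Discriminant = (10)^2 - 4*-72 = 388.0
Eigenvalues: lambda_1 = -4.8489, lambda_2 = 14.8489
The function is not convex.

0


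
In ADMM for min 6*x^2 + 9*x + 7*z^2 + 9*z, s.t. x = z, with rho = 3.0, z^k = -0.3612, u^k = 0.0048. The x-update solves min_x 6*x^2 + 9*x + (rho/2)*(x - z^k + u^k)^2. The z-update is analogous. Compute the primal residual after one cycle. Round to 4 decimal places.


ADMM iteration with rho = 3.0, z^k = -0.3612, u^k = 0.0048
Step 1: x-update.
Minimize 6*x^2 + 9*x + (3.0/2)*(x + 0.3612 + 0.0048)^2
FOC: (2*6 + 3.0)*x = -9 + 3.0*(-0.3612 - 0.0048)
x^{k+1} = -0.6732
Step 2: z-update.
Minimize 7*z^2 + 9*z + (3.0/2)*(-0.6732 - z + 0.0048)^2
FOC: (2*7 + 3.0)*z = -9 + 3.0*(-0.6732 + 0.0048)
z^{k+1} = -0.6474
Step 3: u-update.
u^{k+1} = 0.0048 - 0.6732 + 0.6474 = -0.021
Step 4: Primal residual = |-0.6732 + 0.6474| = 0.0258


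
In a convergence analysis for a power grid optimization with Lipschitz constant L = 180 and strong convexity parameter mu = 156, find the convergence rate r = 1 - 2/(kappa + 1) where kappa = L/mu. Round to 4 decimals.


Step 1: Compute the condition number.
kappa = L/mu = 180/156 = 1.1538
Step 2: Compute the convergence rate.
r = 1 - 2/(kappa + 1) = 1 - 2*mu/(L + mu) = (L - mu)/(L + mu) = 24/336 = 0.0714


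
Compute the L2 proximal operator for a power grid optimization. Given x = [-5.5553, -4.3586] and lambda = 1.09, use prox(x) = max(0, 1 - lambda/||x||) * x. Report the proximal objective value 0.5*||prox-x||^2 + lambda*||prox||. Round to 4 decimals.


Step 1: Compute ||x||.
||x|| = 7.0611
Step 2: Compute scaling factor.
scale = max(0, 1 - 1.09/7.0611) = 0.8456
Step 3: prox(x) = [-4.6977, -3.6858]
||prox(x)|| = 5.9711
Step 4: Proximal objective.
0.5*||prox-x||^2 = 0.5941
lambda*||prox|| = 6.5085
Total = 7.1025


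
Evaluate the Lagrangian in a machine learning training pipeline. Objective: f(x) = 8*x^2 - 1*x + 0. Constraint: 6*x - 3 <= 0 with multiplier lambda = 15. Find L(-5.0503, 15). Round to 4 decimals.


Step 1: Evaluate f(x).
f(-5.0503) = 8*(-5.0503)^2 - 1*(-5.0503) + 0 = 209.0945
Step 2: Evaluate g(x).
g(-5.0503) = 6*-5.0503 - 3 = -33.3018
Step 3: Compute Lagrangian.
L = 209.0945 + 15*-33.3018 = -290.4325


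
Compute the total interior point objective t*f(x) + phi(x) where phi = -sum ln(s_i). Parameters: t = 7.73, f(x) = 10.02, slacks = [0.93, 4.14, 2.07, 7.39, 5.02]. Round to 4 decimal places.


Step 1: Compute log-barrier.
ln values: [-0.0726, 1.4207, 0.7275, 2.0001, 1.6134]
phi = -(-0.0726 + 1.4207 + 0.7275 + 2.0001 + 1.6134) = -5.6892
Step 2: Compute augmented objective.
t*f(x) = 7.73*10.02 = 77.4546
Total = 77.4546 - 5.6892 = 71.7654


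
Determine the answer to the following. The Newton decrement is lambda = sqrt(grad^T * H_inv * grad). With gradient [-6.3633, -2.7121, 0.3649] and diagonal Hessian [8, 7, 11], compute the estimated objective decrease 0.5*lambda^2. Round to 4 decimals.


Step 1: H is diagonal, so H^(-1) * g = [-0.7954, -0.3874, 0.0332].
Step 2: g^T H^(-1) g = sum_i g_i^2 / H_ii
  = (-6.3633)^2/8 + (-2.7121)^2/7 + (0.3649)^2/11
  = 5.0614 + 1.0508 + 0.0121 = 6.1243
Step 3: Objective decrease = 0.5 * g^T H^(-1) g = 3.0622


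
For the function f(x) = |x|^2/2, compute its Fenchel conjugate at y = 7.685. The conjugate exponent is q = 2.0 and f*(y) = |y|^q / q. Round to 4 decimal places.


The conjugate exponent q satisfies 1/p + 1/q = 1.
p = 2, so q = 2/(2 - 1) = 2.0
|y|^q = 7.685^2.0 = 59.0592
f*(7.685) = 59.0592 / 2.0 = 29.5296


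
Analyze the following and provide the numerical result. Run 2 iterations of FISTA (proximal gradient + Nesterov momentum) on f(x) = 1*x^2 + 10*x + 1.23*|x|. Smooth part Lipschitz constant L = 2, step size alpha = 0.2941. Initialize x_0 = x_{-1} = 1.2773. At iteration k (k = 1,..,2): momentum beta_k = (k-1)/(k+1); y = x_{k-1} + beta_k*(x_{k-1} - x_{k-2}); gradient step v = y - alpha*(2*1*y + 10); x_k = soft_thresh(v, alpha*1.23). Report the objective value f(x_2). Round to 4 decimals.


FISTA on f(x) = 1*x^2 + 10*x + 1.23*|x|
L = 2, alpha = 0.2941
Iteration 1: beta = 0.0, y = 1.2773 + 0.0*(1.2773 - 1.2773) = 1.2773
  grad(y) = 12.5546, v = y - alpha*grad = -2.415
  prox(v) = soft_thresh(-2.415, 0.3617) = -2.0533
Iteration 2: beta = 0.3333, y = -2.0533 + 0.3333*(-2.0533 - 1.2773) = -3.1635
  grad(y) = 3.6731, v = y - alpha*grad = -4.2437
  prox(v) = soft_thresh(-4.2437, 0.3617) = -3.882
f(x_2) = 1*(-3.882)^2 + 10*(-3.882) + 1.23*|-3.882| = -18.9752


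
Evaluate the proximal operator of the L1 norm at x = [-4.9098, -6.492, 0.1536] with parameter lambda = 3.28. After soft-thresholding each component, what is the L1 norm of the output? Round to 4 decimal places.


Soft-thresholding with lambda = 3.28:
prox(-4.9098) = sign(-4.9098)*max(|-4.9098| - 3.28, 0) = -1.6298
prox(-6.492) = sign(-6.492)*max(|-6.492| - 3.28, 0) = -3.212
prox(0.1536) = sign(0.1536)*max(|0.1536| - 3.28, 0) = 0.0
prox(x) = [-1.6298, -3.212, 0.0]
||prox(x)||_1 = 1.6298 + 3.212 + 0.0 = 4.8418


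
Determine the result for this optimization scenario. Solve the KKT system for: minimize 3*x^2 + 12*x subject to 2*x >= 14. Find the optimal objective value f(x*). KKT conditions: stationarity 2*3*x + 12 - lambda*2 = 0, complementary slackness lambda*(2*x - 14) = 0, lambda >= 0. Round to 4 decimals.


Step 1: Try lambda = 0 (constraint inactive).
x_unc = -12/(2*3) = -2.0
Check: 2*-2.0 = -4.0 < 14 -- violated!
Step 2: Constraint must be active: 2*x = 14
x* = 14/2 = 7.0
lambda = (2*3*7.0 + 12)/2 = 27.0
Step 3: Compute optimal value.
f(x*) = 3*7.0^2 + 12*7.0 = 231.0


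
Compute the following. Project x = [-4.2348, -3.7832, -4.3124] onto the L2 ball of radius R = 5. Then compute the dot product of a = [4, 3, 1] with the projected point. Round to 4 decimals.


Step 1: Compute ||x|| (intermediates to 6 decimals).
||x|| = sqrt((-4.2348)^2 + (-3.7832)^2 + (-4.3124)^2) = 7.130423
Step 2: Project.
Since ||x|| > R, scale = R/||x|| = 5/7.130423 = 0.701221, proj(x) = scale * x
proj(x) = [-2.969531, -2.652859, -3.023945]
Step 3: Dot product.
a^T * proj(x) = 4*(-2.969531) + 3*(-2.652859) + 1*(-3.023945) = -22.8606


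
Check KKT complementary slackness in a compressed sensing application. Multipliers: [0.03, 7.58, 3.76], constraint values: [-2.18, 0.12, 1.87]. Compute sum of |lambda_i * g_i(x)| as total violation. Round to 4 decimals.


KKT complementary slackness check:
lambda_1 * g_1 = 0.03 * -2.18 = -0.0654
lambda_2 * g_2 = 7.58 * 0.12 = 0.9096
lambda_3 * g_3 = 3.76 * 1.87 = 7.0312
Total violation = 0.0654 + 0.9096 + 7.0312 = 8.0062


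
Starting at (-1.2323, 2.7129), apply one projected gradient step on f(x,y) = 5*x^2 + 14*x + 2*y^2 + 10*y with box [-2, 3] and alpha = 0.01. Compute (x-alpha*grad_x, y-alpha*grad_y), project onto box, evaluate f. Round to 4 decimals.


Step 1: Compute gradient at (-1.2323, 2.7129).
grad_x = 2*5*-1.2323 + 14 = 1.677
grad_y = 2*2*2.7129 + 10 = 20.8516
Step 2: Gradient step.
x_raw = -1.2323 - 0.01*1.677 = -1.2491
y_raw = 2.7129 - 0.01*20.8516 = 2.5044
Step 3: Project onto [-2, 3].
x_proj = clip(-1.2491) = -1.2491
y_proj = clip(2.5044) = 2.5044
Step 4: Evaluate f.
f(-1.2491, 2.5044) = 27.9016


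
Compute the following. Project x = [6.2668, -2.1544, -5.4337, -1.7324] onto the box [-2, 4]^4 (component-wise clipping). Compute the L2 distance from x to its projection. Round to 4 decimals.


Project each component onto [-2, 4].
clip(6.2668) = 4.0, clip(-2.1544) = -2.0, clip(-5.4337) = -2.0, clip(-1.7324) = -1.7324
Projection = [4.0, -2.0, -2.0, -1.7324]
Squared diffs: [5.1384, 0.0238, 11.7903, 0.0]
Distance = sqrt(16.9525) = 4.1173


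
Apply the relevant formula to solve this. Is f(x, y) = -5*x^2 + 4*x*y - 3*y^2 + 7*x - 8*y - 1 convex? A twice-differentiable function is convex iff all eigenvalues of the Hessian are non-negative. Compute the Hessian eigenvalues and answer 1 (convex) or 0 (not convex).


The Hessian of f(x,y) = -5*x^2 + 4*x*y - 3*y^2 + 7*x - 8*y - 1 is:
H = [[-10, 4], [4, -6]]
Trace = -10 - 6 = -16
Determinant = -10*-6 - (4)^2 = 44
Discriminant = (-16)^2 - 4*44 = 80.0
Eigenvalues: lambda_1 = -12.4721, lambda_2 = -3.5279
The function is not convex.

0


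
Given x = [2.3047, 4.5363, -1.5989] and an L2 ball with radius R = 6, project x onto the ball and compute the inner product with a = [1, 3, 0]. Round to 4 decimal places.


Step 1: Compute ||x|| (intermediates to 6 decimals).
||x|| = sqrt(2.3047^2 + 4.5363^2 + (-1.5989)^2) = 5.333492
Step 2: Project.
Since ||x|| <= R, proj = x (no scaling needed).
proj(x) = [2.3047, 4.5363, -1.5989]
Step 3: Dot product.
a^T * proj(x) = 1*2.3047 + 3*4.5363 + 0*(-1.5989) = 15.9136


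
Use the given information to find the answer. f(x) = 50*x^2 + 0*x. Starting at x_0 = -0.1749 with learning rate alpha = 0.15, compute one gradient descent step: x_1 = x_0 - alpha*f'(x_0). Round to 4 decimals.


We compute the gradient at x_0 and apply the update.
f'(x) = 100*x + 0
f'(-0.1749) = 100*-0.1749 + 0 = -17.49
x_1 = -0.1749 - 0.15*-17.49 = 2.4486


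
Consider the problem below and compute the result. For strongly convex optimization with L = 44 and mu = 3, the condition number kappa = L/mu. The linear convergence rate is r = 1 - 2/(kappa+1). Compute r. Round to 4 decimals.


Step 1: Compute the condition number.
kappa = L/mu = 44/3 = 14.6667
Step 2: Compute the convergence rate.
r = 1 - 2/(kappa + 1) = 1 - 2*mu/(L + mu) = (L - mu)/(L + mu) = 41/47 = 0.8723


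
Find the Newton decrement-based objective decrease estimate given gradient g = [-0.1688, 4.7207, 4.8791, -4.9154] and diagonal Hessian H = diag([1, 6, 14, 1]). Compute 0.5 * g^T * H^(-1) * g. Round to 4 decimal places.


Step 1: H is diagonal, so H^(-1) * g = [-0.1688, 0.7868, 0.3485, -4.9154].
Step 2: g^T H^(-1) g = sum_i g_i^2 / H_ii
  = (-0.1688)^2/1 + (4.7207)^2/6 + (4.8791)^2/14 + (-4.9154)^2/1
  = 0.0285 + 3.7142 + 1.7004 + 24.1612 = 29.6042
Step 3: Objective decrease = 0.5 * g^T H^(-1) g = 14.8021


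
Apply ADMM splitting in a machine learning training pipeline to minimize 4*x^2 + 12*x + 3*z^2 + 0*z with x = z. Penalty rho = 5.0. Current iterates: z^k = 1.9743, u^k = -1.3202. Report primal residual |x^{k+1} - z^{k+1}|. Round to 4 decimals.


ADMM iteration with rho = 5.0, z^k = 1.9743, u^k = -1.3202
Step 1: x-update.
Minimize 4*x^2 + 12*x + (5.0/2)*(x - 1.9743 - 1.3202)^2
FOC: (2*4 + 5.0)*x = -12 + 5.0*(1.9743 + 1.3202)
x^{k+1} = 0.344
Step 2: z-update.
Minimize 3*z^2 + 0*z + (5.0/2)*(0.344 - z - 1.3202)^2
FOC: (2*3 + 5.0)*z = 0 + 5.0*(0.344 - 1.3202)
z^{k+1} = -0.4437
Step 3: u-update.
u^{k+1} = -1.3202 + 0.344 + 0.4437 = -0.5325
Step 4: Primal residual = |0.344 + 0.4437| = 0.7877


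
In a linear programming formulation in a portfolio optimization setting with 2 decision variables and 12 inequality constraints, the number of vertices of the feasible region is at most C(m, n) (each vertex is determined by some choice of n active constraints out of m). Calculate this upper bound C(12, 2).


Each vertex corresponds to some choice of n active constraints out of m, so the number of vertices is at most C(m, n) = m! / (n!(m-n)!).
m = 12, n = 2
Numerator: 12 * 11
Denominator: 2! = 2
C(12, 2) = 66


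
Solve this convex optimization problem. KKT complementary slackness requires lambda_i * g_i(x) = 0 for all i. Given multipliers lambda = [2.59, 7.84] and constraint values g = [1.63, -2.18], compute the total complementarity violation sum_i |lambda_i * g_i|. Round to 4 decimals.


KKT complementary slackness check:
lambda_1 * g_1 = 2.59 * 1.63 = 4.2217
lambda_2 * g_2 = 7.84 * -2.18 = -17.0912
Total violation = 4.2217 + 17.0912 = 21.3129


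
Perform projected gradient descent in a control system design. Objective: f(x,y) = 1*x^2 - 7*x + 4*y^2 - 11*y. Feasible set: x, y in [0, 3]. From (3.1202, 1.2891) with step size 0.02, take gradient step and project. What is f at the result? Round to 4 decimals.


Step 1: Compute gradient at (3.1202, 1.2891).
grad_x = 2*1*3.1202 - 7 = -0.7596
grad_y = 2*4*1.2891 - 11 = -0.6872
Step 2: Gradient step.
x_raw = 3.1202 - 0.02*-0.7596 = 3.1354
y_raw = 1.2891 - 0.02*-0.6872 = 1.3028
Step 3: Project onto [0, 3].
x_proj = clip(3.1354) = 3.0
y_proj = clip(1.3028) = 1.3028
Step 4: Evaluate f.
f(3.0, 1.3028) = -19.5417


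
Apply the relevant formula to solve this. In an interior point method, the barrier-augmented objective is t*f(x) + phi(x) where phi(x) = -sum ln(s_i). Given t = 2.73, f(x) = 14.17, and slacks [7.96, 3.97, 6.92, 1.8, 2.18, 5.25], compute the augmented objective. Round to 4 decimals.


Step 1: Compute log-barrier.
ln values: [2.0744, 1.3788, 1.9344, 0.5878, 0.7793, 1.6582]
phi = -(2.0744 + 1.3788 + 1.9344 + 0.5878 + 0.7793 + 1.6582) = -8.413
Step 2: Compute augmented objective.
t*f(x) = 2.73*14.17 = 38.6841
Total = 38.6841 - 8.413 = 30.2711


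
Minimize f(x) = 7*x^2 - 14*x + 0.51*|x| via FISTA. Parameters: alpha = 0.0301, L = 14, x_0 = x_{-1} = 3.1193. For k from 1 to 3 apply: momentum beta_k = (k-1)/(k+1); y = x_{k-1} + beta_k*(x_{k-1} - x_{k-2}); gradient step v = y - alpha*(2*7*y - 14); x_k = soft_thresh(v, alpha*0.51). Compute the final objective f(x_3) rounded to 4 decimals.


FISTA on f(x) = 7*x^2 - 14*x + 0.51*|x|
L = 14, alpha = 0.0301
Iteration 1: beta = 0.0, y = 3.1193 + 0.0*(3.1193 - 3.1193) = 3.1193
  grad(y) = 29.6702, v = y - alpha*grad = 2.2262
  prox(v) = soft_thresh(2.2262, 0.0154) = 2.2109
Iteration 2: beta = 0.3333, y = 2.2109 + 0.3333*(2.2109 - 3.1193) = 1.9081
  grad(y) = 12.713, v = y - alpha*grad = 1.5254
  prox(v) = soft_thresh(1.5254, 0.0154) = 1.5101
Iteration 3: beta = 0.5, y = 1.5101 + 0.5*(1.5101 - 2.2109) = 1.1596
  grad(y) = 2.2351, v = y - alpha*grad = 1.0924
  prox(v) = soft_thresh(1.0924, 0.0154) = 1.077
f(x_3) = 7*1.077^2 - 14*1.077 + 0.51*|1.077| = -6.4092


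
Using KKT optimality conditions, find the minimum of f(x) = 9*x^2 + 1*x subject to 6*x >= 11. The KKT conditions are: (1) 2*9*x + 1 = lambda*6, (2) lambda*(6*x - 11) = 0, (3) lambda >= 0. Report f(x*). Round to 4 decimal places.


Step 1: Try lambda = 0 (constraint inactive).
x_unc = -1/(2*9) = -0.0556
Check: 6*-0.0556 = -0.3336 < 11 -- violated!
Step 2: Constraint must be active: 6*x = 11
x* = 11/6 = 1.8333 (rounded; the exact value 11/6 is used below)
lambda = (2*9*(11/6) + 1)/6 = 5.6667
Step 3: Compute optimal value.
f(x*) = 9*(11/6)^2 + 1*(11/6) = 32.0833
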